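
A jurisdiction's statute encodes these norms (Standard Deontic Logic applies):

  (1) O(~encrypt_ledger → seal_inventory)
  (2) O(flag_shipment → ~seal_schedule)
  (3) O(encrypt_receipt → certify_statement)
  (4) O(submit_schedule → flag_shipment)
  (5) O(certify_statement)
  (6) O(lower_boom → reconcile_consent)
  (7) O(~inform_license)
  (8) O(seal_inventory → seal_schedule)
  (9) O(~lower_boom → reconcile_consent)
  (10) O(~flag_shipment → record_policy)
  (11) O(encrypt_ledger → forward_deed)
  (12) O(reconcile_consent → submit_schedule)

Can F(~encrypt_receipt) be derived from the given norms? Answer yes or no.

Premise 3 is O(encrypt_receipt → certify_statement); even if O(certify_statement) held, inferring O(encrypt_receipt) would be affirming the consequent — invalid.
No other premise forces O(encrypt_receipt). An ideal world satisfying every premise can still have ~encrypt_receipt true, so F(~encrypt_receipt) is not derivable.

No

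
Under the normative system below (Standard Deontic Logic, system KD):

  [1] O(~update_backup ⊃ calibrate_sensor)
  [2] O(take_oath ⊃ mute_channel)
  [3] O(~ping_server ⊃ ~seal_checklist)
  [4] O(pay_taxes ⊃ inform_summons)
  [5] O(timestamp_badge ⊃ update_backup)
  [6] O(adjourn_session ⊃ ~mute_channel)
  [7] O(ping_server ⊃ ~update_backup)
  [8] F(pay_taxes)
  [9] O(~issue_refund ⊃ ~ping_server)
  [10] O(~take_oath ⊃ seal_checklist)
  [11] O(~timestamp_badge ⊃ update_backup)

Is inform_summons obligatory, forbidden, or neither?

Neither

Premise 4 is O(pay_taxes ⊃ inform_summons), but O(pay_taxes) is not derivable from the premises, so it does not yield O(inform_summons).
No premise or chain of K-axiom applications forces O(inform_summons), and none forces O(~inform_summons). So inform_summons is neither obligatory nor forbidden under these norms.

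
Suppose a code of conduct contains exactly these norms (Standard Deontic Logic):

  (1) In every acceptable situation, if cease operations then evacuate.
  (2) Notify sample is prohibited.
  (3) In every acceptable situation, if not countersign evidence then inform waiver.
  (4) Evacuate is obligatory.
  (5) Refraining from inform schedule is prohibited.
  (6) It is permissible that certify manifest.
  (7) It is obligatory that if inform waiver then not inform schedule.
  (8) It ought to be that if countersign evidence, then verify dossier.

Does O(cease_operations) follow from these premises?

Premise 1 is O(cease_operations → evacuate); even if O(evacuate) held, inferring O(cease_operations) would be affirming the consequent — invalid.
No other premise forces O(cease_operations). An ideal world satisfying every premise can still have cease_operations false, so O(cease_operations) is not derivable.

No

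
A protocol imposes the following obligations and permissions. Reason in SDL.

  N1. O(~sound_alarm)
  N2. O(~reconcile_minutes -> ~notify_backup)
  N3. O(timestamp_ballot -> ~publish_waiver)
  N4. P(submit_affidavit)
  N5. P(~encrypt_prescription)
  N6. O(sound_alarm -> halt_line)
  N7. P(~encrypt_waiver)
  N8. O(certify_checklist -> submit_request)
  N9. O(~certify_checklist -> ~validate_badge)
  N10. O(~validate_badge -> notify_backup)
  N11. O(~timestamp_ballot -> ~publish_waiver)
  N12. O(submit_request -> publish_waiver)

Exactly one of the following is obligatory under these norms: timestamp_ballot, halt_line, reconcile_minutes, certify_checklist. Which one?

reconcile_minutes

Premises 11 and 3 are O(~timestamp_ballot -> ~publish_waiver) and O(timestamp_ballot -> ~publish_waiver); every ideal world satisfies ~timestamp_ballot or timestamp_ballot, so in either case ~publish_waiver holds — hence O(~publish_waiver).
The contrapositive of premise 12 (O(submit_request -> publish_waiver)) is O(~publish_waiver -> ~submit_request), and O(~publish_waiver) is already established, so O(~submit_request).
Premise 8, O(certify_checklist -> submit_request), contraposes to O(~submit_request -> ~certify_checklist); with O(~submit_request) we get O(~certify_checklist).
Premise 9 is O(~certify_checklist -> ~validate_badge); since O(~certify_checklist), deontic closure gives O(~validate_badge).
Premise 10 is O(~validate_badge -> notify_backup); since O(~validate_badge), deontic closure gives O(notify_backup).
The contrapositive of premise 2 (O(~reconcile_minutes -> ~notify_backup)) is O(notify_backup -> reconcile_minutes), and O(notify_backup) is already established, so O(reconcile_minutes).
So O(reconcile_minutes) holds — reconcile_minutes is obligatory. None of the other listed options is made obligatory by any chain of premises.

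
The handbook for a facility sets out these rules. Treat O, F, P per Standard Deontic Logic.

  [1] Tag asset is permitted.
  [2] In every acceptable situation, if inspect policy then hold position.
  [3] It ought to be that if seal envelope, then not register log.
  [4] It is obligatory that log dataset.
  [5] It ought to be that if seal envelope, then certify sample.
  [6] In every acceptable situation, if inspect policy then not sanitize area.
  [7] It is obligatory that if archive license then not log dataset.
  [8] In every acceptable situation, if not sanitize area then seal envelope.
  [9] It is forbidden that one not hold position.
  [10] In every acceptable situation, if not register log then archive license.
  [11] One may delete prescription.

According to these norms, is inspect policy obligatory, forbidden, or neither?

Premise 4 states O(log_dataset) outright.
Premise 7 is O(archive_license → ¬log_dataset); contrapositively O(log_dataset → ¬archive_license). Since O(log_dataset) holds, K gives O(¬archive_license).
The contrapositive of premise 10 (O(¬register_log → archive_license)) is O(¬archive_license → register_log), and O(¬archive_license) is already established, so O(register_log).
Premise 3 is O(seal_envelope → ¬register_log); contrapositively O(register_log → ¬seal_envelope). Since O(register_log) holds, K gives O(¬seal_envelope).
Premise 8 is O(¬sanitize_area → seal_envelope); contrapositively O(¬seal_envelope → sanitize_area). Since O(¬seal_envelope) holds, K gives O(sanitize_area).
The contrapositive of premise 6 (O(inspect_policy → ¬sanitize_area)) is O(sanitize_area → ¬inspect_policy), and O(sanitize_area) is already established, so O(¬inspect_policy).
Premises 1, 2, 5, 9, 11 do not contribute to this derivation.
Thus O(¬inspect_policy), which is F(inspect_policy): inspect_policy is forbidden.

Forbidden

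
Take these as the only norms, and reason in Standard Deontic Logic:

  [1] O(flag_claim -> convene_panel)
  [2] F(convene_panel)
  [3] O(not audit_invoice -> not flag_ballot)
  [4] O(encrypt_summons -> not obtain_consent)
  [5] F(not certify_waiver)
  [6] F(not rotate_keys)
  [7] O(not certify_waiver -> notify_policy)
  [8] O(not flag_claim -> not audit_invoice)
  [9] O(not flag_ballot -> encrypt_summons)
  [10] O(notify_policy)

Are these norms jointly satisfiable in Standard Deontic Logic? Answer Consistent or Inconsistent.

Premise 7 is O(not certify_waiver -> notify_policy); even if O(notify_policy) held, inferring O(not certify_waiver) would be affirming the consequent — invalid.
So O(not certify_waiver) is not derivable, and the apparent clash with O(certify_waiver) does not arise.
A world satisfying every obligation exists (e.g. audit_invoice=false, certify_waiver=true, convene_panel=false, encrypt_summons=true, flag_ballot=false, flag_claim=false, notify_policy=true, obtain_consent=false, rotate_keys=true); no atom is both obligatory and forbidden, so the set is consistent.

Consistent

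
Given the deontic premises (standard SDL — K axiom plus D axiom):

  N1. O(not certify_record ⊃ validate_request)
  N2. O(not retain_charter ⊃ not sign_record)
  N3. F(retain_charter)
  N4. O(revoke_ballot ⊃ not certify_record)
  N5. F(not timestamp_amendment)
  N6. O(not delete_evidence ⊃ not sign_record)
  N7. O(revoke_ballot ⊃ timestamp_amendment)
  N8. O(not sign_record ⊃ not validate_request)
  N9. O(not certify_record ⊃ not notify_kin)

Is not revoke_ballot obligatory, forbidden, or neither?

Premise 3 is F(retain_charter), i.e. O(not retain_charter).
Applying K to premise 2 (O(not retain_charter ⊃ not sign_record)) and O(not retain_charter) yields O(not sign_record).
Premise 8 is O(not sign_record ⊃ not validate_request); since O(not sign_record), deontic closure gives O(not validate_request).
Premise 1 is O(not certify_record ⊃ validate_request); contrapositively O(not validate_request ⊃ certify_record). Since O(not validate_request) holds, K gives O(certify_record).
Premise 4 is O(revoke_ballot ⊃ not certify_record); contrapositively O(certify_record ⊃ not revoke_ballot). Since O(certify_record) holds, K gives O(not revoke_ballot).
Premises 5, 6, 7, 9 do not contribute to this derivation.
Hence not revoke_ballot is obligatory.

Obligatory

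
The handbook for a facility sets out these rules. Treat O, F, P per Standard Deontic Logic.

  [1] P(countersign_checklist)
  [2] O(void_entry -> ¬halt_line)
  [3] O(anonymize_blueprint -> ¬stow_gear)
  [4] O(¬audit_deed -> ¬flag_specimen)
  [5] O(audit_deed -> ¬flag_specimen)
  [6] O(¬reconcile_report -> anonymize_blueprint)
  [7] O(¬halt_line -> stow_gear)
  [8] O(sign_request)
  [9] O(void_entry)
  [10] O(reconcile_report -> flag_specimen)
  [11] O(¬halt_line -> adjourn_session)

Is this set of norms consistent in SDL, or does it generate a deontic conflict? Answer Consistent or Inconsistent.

By case analysis on audit_deed: premise 5 gives O(audit_deed -> ¬flag_specimen) and premise 4 gives O(¬audit_deed -> ¬flag_specimen), so O(¬flag_specimen) either way.
Premise 10 is O(reconcile_report -> flag_specimen); contrapositively O(¬flag_specimen -> ¬reconcile_report). Since O(¬flag_specimen) holds, K gives O(¬reconcile_report).
With premise 6, O(¬reconcile_report -> anonymize_blueprint), the K-axiom yields O(anonymize_blueprint).
With premise 3, O(anonymize_blueprint -> ¬stow_gear), the K-axiom yields O(¬stow_gear).
Premise 7 is O(¬halt_line -> stow_gear); contrapositively O(¬stow_gear -> halt_line). Since O(¬stow_gear) holds, K gives O(halt_line).
The contrapositive of premise 2 (O(void_entry -> ¬halt_line)) is O(halt_line -> ¬void_entry), and O(halt_line) is already established, so O(¬void_entry).
Yet premise 9 states O(void_entry).
We now have both O(¬void_entry) and O(void_entry) — void_entry is simultaneously obligatory and forbidden, violating the D-axiom.

Inconsistent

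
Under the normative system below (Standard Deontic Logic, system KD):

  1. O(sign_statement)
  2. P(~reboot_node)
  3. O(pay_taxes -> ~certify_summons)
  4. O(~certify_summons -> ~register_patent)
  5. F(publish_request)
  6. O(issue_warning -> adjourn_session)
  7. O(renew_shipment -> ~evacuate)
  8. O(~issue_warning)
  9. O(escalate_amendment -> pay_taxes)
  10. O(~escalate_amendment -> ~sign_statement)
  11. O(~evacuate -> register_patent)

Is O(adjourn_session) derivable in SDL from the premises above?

No

Premise 6 is O(issue_warning -> adjourn_session), but O(issue_warning) is not derivable from the premises, so it does not yield O(adjourn_session).
No other premise forces O(adjourn_session). An ideal world satisfying every premise can still have adjourn_session false, so O(adjourn_session) is not derivable.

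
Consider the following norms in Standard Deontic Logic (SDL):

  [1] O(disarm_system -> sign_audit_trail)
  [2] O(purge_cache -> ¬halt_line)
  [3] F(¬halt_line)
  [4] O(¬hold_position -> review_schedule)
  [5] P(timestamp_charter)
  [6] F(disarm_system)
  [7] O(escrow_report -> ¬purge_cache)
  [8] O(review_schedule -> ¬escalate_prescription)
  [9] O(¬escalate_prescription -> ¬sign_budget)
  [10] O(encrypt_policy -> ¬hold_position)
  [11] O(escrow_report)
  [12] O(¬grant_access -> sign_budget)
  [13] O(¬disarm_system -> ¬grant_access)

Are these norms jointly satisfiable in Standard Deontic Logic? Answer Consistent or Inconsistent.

Consistent

Premise 2 is O(purge_cache -> ¬halt_line), but O(purge_cache) is not derivable from the premises, so it does not yield O(¬halt_line).
So O(¬halt_line) is not derivable, and the apparent clash with O(halt_line) does not arise.
A world satisfying every obligation exists (e.g. disarm_system=false, encrypt_policy=false, escalate_prescription=true, escrow_report=true, grant_access=false, halt_line=true, hold_position=true, purge_cache=false, review_schedule=false, sign_audit_trail=false, sign_budget=true, timestamp_charter=false); no atom is both obligatory and forbidden, so the set is consistent.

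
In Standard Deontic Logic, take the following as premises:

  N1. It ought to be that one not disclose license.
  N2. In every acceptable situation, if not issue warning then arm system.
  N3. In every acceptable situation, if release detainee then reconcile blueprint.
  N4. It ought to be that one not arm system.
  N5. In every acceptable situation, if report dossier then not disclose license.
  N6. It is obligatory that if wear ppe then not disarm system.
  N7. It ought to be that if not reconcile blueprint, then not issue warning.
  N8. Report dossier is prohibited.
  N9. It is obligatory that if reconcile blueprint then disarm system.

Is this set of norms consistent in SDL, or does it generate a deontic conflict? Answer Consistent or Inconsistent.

Consistent

Premise 5 is O(report_dossier → ¬disclose_license); even if O(¬disclose_license) held, inferring O(report_dossier) would be affirming the consequent — invalid.
So O(report_dossier) is not derivable, and the apparent clash with O(¬report_dossier) does not arise.
A world satisfying every obligation exists (e.g. arm_system=false, disarm_system=true, disclose_license=false, issue_warning=true, reconcile_blueprint=true, release_detainee=false, report_dossier=false, wear_ppe=false); no atom is both obligatory and forbidden, so the set is consistent.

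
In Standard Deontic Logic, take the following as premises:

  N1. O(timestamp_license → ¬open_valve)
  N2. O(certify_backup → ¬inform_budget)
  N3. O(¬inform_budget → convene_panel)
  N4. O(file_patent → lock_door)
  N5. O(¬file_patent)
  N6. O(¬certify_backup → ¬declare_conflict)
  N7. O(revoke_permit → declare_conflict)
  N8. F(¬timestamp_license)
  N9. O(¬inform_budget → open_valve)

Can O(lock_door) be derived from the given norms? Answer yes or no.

No

Premise 4 is O(file_patent → lock_door), but O(file_patent) is not derivable from the premises, so it does not yield O(lock_door).
No other premise forces O(lock_door). An ideal world satisfying every premise can still have lock_door false, so O(lock_door) is not derivable.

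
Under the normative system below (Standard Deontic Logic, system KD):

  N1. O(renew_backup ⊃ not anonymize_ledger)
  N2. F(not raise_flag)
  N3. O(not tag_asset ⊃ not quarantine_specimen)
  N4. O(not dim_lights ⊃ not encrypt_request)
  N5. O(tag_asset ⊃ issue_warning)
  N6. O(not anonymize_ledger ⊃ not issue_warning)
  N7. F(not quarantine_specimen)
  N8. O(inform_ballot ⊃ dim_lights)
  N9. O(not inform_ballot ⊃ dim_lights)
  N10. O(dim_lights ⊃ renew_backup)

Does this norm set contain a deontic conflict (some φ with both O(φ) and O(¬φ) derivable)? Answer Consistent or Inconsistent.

Premises 9 and 8 cover both cases: O(not inform_ballot ⊃ dim_lights) and O(inform_ballot ⊃ dim_lights). Since not inform_ballot ∨ inform_ballot is a tautology, O(dim_lights) follows.
With premise 10, O(dim_lights ⊃ renew_backup), the K-axiom yields O(renew_backup).
Premise 1 is O(renew_backup ⊃ not anonymize_ledger); since O(renew_backup), deontic closure gives O(not anonymize_ledger).
From O(not anonymize_ledger) and premise 6, O(not anonymize_ledger ⊃ not issue_warning), we obtain O(not issue_warning).
Premise 5 is O(tag_asset ⊃ issue_warning); contrapositively O(not issue_warning ⊃ not tag_asset). Since O(not issue_warning) holds, K gives O(not tag_asset).
With premise 3, O(not tag_asset ⊃ not quarantine_specimen), the K-axiom yields O(not quarantine_specimen).
However, F(not quarantine_specimen) at premise 7 amounts to O(quarantine_specimen).
We now have both O(not quarantine_specimen) and O(quarantine_specimen) — quarantine_specimen is simultaneously obligatory and forbidden, violating the D-axiom.

Inconsistent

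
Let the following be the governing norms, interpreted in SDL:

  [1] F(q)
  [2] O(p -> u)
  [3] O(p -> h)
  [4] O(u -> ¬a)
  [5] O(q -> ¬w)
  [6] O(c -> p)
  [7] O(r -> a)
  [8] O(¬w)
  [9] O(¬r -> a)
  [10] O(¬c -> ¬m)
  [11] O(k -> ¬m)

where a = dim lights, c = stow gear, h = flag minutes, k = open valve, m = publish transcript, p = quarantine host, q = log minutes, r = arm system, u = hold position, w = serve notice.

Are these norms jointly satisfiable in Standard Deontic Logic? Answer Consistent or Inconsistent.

Consistent

Premise 5 is O(q -> ¬w); even if O(¬w) held, inferring O(q) would be affirming the consequent — invalid.
So O(q) is not derivable, and the apparent clash with O(¬q) does not arise.
A world satisfying every obligation exists (e.g. a=true, c=false, h=false, k=false, m=false, p=false, q=false, r=false, u=false, w=false); no atom is both obligatory and forbidden, so the set is consistent.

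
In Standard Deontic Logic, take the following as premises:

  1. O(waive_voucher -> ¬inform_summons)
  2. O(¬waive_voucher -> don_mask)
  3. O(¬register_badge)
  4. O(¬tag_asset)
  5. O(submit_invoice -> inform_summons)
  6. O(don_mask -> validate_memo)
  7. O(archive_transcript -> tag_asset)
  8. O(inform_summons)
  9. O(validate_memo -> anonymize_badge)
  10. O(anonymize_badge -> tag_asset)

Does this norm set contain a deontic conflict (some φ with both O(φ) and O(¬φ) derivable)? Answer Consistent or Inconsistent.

Inconsistent

From premise 8 we have O(inform_summons).
Premise 1, O(waive_voucher -> ¬inform_summons), contraposes to O(inform_summons -> ¬waive_voucher); with O(inform_summons) we get O(¬waive_voucher).
Premise 2 is O(¬waive_voucher -> don_mask); since O(¬waive_voucher), deontic closure gives O(don_mask).
With premise 6, O(don_mask -> validate_memo), the K-axiom yields O(validate_memo).
Premise 9 is O(validate_memo -> anonymize_badge); since O(validate_memo), deontic closure gives O(anonymize_badge).
Applying K to premise 10 (O(anonymize_badge -> tag_asset)) and O(anonymize_badge) yields O(tag_asset).
Yet premise 4 states O(¬tag_asset).
We now have both O(tag_asset) and O(¬tag_asset) — tag_asset is simultaneously obligatory and forbidden, violating the D-axiom.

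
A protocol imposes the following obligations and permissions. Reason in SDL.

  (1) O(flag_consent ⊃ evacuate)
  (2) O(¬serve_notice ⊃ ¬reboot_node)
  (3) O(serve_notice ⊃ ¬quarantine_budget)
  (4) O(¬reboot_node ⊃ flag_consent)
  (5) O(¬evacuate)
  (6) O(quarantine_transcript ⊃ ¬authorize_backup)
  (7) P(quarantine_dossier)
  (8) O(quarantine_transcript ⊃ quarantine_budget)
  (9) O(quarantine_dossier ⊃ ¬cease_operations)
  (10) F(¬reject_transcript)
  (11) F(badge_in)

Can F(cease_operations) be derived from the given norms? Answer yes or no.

No

Premise 9 is O(quarantine_dossier ⊃ ¬cease_operations), but O(quarantine_dossier) is not derivable from the premises (the permission P(quarantine_dossier) asserts only ¬O(¬quarantine_dossier), not O(quarantine_dossier)), so it does not yield O(¬cease_operations).
No other premise forces O(¬cease_operations). An ideal world satisfying every premise can still have cease_operations true, so F(cease_operations) is not derivable.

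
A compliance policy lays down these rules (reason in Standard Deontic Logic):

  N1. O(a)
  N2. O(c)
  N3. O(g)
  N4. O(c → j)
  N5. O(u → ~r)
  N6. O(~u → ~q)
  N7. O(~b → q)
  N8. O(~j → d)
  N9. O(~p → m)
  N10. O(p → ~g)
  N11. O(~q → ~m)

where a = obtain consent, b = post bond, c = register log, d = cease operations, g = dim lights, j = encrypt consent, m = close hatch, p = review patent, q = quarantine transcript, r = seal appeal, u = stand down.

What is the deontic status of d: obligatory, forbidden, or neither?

Premise 8 is O(~j → d), but O(~j) is not derivable from the premises, so it does not yield O(d).
No premise or chain of K-axiom applications forces O(d), and none forces O(~d). So d is neither obligatory nor forbidden under these norms.

Neither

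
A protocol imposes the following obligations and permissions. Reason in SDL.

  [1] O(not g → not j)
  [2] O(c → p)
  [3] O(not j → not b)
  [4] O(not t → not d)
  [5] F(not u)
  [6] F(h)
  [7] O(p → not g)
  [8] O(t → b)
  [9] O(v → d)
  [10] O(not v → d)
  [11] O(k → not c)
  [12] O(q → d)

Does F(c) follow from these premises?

Premises 9 and 10 are O(v → d) and O(not v → d); every ideal world satisfies v or not v, so in either case d holds — hence O(d).
Premise 4 is O(not t → not d); contrapositively O(d → t). Since O(d) holds, K gives O(t).
From O(t) and premise 8, O(t → b), we obtain O(b).
Premise 3, O(not j → not b), contraposes to O(b → j); with O(b) we get O(j).
Premise 1 is O(not g → not j); contrapositively O(j → g). Since O(j) holds, K gives O(g).
Premise 7, O(p → not g), contraposes to O(g → not p); with O(g) we get O(not p).
Premise 2 is O(c → p); contrapositively O(not p → not c). Since O(not p) holds, K gives O(not c).
Premises 5, 6, 11, 12 do not contribute to this derivation.
So O(not c) holds, i.e. F(c). The claim follows.

Yes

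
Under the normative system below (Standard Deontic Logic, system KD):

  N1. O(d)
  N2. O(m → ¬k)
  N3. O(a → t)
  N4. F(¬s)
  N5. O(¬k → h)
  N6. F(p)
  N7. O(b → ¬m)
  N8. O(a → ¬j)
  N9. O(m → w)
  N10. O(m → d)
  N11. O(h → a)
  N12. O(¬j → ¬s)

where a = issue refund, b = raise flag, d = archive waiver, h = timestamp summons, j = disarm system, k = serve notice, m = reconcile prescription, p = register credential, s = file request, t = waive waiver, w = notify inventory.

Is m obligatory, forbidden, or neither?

Forbidden

Premise 4, F(¬s), is equivalent to O(s).
The contrapositive of premise 12 (O(¬j → ¬s)) is O(s → j), and O(s) is already established, so O(j).
Premise 8 is O(a → ¬j); contrapositively O(j → ¬a). Since O(j) holds, K gives O(¬a).
Premise 11, O(h → a), contraposes to O(¬a → ¬h); with O(¬a) we get O(¬h).
Premise 5, O(¬k → h), contraposes to O(¬h → k); with O(¬h) we get O(k).
The contrapositive of premise 2 (O(m → ¬k)) is O(k → ¬m), and O(k) is already established, so O(¬m).
Premises 1, 3, 6, 7, 9, 10 do not contribute to this derivation.
Thus O(¬m), which is F(m): m is forbidden.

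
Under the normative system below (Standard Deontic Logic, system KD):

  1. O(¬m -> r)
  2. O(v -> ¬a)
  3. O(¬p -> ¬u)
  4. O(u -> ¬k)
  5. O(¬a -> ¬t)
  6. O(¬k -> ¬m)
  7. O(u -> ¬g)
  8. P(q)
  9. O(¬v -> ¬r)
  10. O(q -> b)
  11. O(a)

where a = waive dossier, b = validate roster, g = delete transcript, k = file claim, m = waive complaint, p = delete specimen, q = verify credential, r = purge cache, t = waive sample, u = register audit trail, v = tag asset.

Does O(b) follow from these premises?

Premise 10 is O(q -> b), but O(q) is not derivable from the premises (the permission P(q) asserts only ¬O(¬q), not O(q)), so it does not yield O(b).
No other premise forces O(b). An ideal world satisfying every premise can still have b false, so O(b) is not derivable.

No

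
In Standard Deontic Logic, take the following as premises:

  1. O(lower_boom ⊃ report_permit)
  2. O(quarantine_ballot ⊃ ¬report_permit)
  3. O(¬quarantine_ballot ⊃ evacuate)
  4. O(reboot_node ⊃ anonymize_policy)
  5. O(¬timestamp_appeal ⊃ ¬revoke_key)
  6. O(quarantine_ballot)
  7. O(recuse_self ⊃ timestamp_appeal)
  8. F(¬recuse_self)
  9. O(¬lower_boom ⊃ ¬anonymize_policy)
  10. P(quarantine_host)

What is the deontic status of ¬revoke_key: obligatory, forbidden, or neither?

Neither

Premise 5 is O(¬timestamp_appeal ⊃ ¬revoke_key), but O(¬timestamp_appeal) is not derivable from the premises, so it does not yield O(¬revoke_key).
No premise or chain of K-axiom applications forces O(¬revoke_key), and none forces O(revoke_key). So ¬revoke_key is neither obligatory nor forbidden under these norms.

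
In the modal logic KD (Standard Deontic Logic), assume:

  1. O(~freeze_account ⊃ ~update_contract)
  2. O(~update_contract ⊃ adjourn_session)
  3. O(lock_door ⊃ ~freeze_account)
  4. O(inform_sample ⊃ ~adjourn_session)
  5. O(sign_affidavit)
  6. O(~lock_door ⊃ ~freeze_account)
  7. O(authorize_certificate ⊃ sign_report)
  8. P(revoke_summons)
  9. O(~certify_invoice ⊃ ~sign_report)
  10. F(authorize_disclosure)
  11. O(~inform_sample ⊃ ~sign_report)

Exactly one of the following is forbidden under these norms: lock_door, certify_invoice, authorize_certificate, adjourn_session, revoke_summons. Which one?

Premises 6 and 3 cover both cases: O(~lock_door ⊃ ~freeze_account) and O(lock_door ⊃ ~freeze_account). Since ~lock_door ∨ lock_door is a tautology, O(~freeze_account) follows.
Applying K to premise 1 (O(~freeze_account ⊃ ~update_contract)) and O(~freeze_account) yields O(~update_contract).
With premise 2, O(~update_contract ⊃ adjourn_session), the K-axiom yields O(adjourn_session).
The contrapositive of premise 4 (O(inform_sample ⊃ ~adjourn_session)) is O(adjourn_session ⊃ ~inform_sample), and O(adjourn_session) is already established, so O(~inform_sample).
Applying K to premise 11 (O(~inform_sample ⊃ ~sign_report)) and O(~inform_sample) yields O(~sign_report).
Premise 7 is O(authorize_certificate ⊃ sign_report); contrapositively O(~sign_report ⊃ ~authorize_certificate). Since O(~sign_report) holds, K gives O(~authorize_certificate).
So O(~authorize_certificate) holds, i.e. authorize_certificate is forbidden. None of the other listed options is forbidden under the premises.

authorize_certificate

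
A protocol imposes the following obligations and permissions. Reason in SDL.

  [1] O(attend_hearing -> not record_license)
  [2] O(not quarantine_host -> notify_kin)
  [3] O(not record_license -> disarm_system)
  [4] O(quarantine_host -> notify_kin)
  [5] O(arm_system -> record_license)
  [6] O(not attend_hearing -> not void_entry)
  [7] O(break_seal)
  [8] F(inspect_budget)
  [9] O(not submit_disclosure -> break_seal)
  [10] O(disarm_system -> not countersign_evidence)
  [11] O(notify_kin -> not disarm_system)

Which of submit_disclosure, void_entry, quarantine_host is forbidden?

By case analysis on not quarantine_host: premise 2 gives O(not quarantine_host -> notify_kin) and premise 4 gives O(quarantine_host -> notify_kin), so O(notify_kin) either way.
With premise 11, O(notify_kin -> not disarm_system), the K-axiom yields O(not disarm_system).
Premise 3 is O(not record_license -> disarm_system); contrapositively O(not disarm_system -> record_license). Since O(not disarm_system) holds, K gives O(record_license).
Premise 1 is O(attend_hearing -> not record_license); contrapositively O(record_license -> not attend_hearing). Since O(record_license) holds, K gives O(not attend_hearing).
With premise 6, O(not attend_hearing -> not void_entry), the K-axiom yields O(not void_entry).
So O(not void_entry) holds, i.e. void_entry is forbidden. None of the other listed options is forbidden under the premises.

void_entry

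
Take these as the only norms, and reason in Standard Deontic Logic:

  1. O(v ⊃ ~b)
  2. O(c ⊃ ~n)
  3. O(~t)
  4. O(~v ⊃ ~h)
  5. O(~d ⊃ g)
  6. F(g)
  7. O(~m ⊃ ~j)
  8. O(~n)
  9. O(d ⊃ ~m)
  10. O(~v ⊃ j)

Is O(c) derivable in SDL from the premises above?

Premise 2 is O(c ⊃ ~n); even if O(~n) held, inferring O(c) would be affirming the consequent — invalid.
No other premise forces O(c). An ideal world satisfying every premise can still have c false, so O(c) is not derivable.

No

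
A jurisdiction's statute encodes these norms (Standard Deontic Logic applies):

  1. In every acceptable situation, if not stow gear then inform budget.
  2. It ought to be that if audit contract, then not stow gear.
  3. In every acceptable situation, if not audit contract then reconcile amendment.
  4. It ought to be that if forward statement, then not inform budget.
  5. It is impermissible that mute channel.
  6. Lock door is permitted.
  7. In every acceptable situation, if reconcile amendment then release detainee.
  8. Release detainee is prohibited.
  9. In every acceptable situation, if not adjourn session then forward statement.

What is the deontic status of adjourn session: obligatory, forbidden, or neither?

Obligatory

Premise 8 is F(release_detainee), i.e. O(¬release_detainee).
Premise 7, O(reconcile_amendment → release_detainee), contraposes to O(¬release_detainee → ¬reconcile_amendment); with O(¬release_detainee) we get O(¬reconcile_amendment).
Premise 3, O(¬audit_contract → reconcile_amendment), contraposes to O(¬reconcile_amendment → audit_contract); with O(¬reconcile_amendment) we get O(audit_contract).
Premise 2 is O(audit_contract → ¬stow_gear); since O(audit_contract), deontic closure gives O(¬stow_gear).
From O(¬stow_gear) and premise 1, O(¬stow_gear → inform_budget), we obtain O(inform_budget).
Premise 4 is O(forward_statement → ¬inform_budget); contrapositively O(inform_budget → ¬forward_statement). Since O(inform_budget) holds, K gives O(¬forward_statement).
Premise 9 is O(¬adjourn_session → forward_statement); contrapositively O(¬forward_statement → adjourn_session). Since O(¬forward_statement) holds, K gives O(adjourn_session).
Premises 5, 6 do not contribute to this derivation.
Hence adjourn_session is obligatory.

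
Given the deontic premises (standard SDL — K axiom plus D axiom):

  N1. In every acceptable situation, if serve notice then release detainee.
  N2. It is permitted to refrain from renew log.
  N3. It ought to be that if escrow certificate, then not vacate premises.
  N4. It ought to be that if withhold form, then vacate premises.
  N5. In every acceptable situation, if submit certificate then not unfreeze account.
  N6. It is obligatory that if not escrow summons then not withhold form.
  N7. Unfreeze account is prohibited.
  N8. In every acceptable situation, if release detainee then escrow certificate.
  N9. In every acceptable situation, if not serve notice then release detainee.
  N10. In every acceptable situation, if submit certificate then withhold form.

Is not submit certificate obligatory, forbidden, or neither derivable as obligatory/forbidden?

Obligatory

Premises 1 and 9 are O(serve_notice → release_detainee) and O(¬serve_notice → release_detainee); every ideal world satisfies serve_notice or ¬serve_notice, so in either case release_detainee holds — hence O(release_detainee).
Applying K to premise 8 (O(release_detainee → escrow_certificate)) and O(release_detainee) yields O(escrow_certificate).
From O(escrow_certificate) and premise 3, O(escrow_certificate → ¬vacate_premises), we obtain O(¬vacate_premises).
The contrapositive of premise 4 (O(withhold_form → vacate_premises)) is O(¬vacate_premises → ¬withhold_form), and O(¬vacate_premises) is already established, so O(¬withhold_form).
Premise 10, O(submit_certificate → withhold_form), contraposes to O(¬withhold_form → ¬submit_certificate); with O(¬withhold_form) we get O(¬submit_certificate).
Premises 2, 5, 6, 7 do not contribute to this derivation.
Hence ¬submit_certificate is obligatory.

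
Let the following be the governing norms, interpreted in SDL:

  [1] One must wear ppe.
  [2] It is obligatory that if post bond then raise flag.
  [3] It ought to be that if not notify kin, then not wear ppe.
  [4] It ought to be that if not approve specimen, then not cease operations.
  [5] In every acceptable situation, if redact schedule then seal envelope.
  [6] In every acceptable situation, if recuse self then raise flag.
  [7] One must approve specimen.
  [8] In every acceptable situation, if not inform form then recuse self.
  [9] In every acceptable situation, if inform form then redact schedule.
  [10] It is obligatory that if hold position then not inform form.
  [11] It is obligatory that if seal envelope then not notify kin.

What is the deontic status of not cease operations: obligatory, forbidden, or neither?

Premise 4 is O(¬approve_specimen → ¬cease_operations), but O(¬approve_specimen) is not derivable from the premises, so it does not yield O(¬cease_operations).
No premise or chain of K-axiom applications forces O(¬cease_operations), and none forces O(cease_operations). So ¬cease_operations is neither obligatory nor forbidden under these norms.

Neither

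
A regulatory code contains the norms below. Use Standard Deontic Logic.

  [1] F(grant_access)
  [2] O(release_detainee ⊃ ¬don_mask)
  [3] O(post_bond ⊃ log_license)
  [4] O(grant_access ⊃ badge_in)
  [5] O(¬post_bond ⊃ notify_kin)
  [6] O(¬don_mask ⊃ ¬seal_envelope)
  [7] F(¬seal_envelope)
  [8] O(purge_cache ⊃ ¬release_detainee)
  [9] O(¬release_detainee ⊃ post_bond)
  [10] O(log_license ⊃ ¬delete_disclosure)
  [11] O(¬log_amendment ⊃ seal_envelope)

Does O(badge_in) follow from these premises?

Premise 4 is O(grant_access ⊃ badge_in), but O(grant_access) is not derivable from the premises, so it does not yield O(badge_in).
No other premise forces O(badge_in). An ideal world satisfying every premise can still have badge_in false, so O(badge_in) is not derivable.

No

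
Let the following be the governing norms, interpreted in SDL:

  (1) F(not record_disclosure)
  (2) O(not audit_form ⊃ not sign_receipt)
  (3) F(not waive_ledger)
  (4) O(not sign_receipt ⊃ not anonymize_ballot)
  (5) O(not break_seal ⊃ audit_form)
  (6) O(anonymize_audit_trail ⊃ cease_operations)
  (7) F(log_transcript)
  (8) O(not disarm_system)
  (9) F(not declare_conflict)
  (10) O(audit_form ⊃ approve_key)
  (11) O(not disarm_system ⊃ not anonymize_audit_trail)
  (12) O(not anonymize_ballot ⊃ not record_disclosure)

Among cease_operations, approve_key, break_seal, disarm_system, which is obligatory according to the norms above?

approve_key

Premise 1, F(not record_disclosure), is equivalent to O(record_disclosure).
Premise 12, O(not anonymize_ballot ⊃ not record_disclosure), contraposes to O(record_disclosure ⊃ anonymize_ballot); with O(record_disclosure) we get O(anonymize_ballot).
The contrapositive of premise 4 (O(not sign_receipt ⊃ not anonymize_ballot)) is O(anonymize_ballot ⊃ sign_receipt), and O(anonymize_ballot) is already established, so O(sign_receipt).
Premise 2, O(not audit_form ⊃ not sign_receipt), contraposes to O(sign_receipt ⊃ audit_form); with O(sign_receipt) we get O(audit_form).
Premise 10 is O(audit_form ⊃ approve_key); since O(audit_form), deontic closure gives O(approve_key).
So O(approve_key) holds — approve_key is obligatory. None of the other listed options is made obligatory by any chain of premises.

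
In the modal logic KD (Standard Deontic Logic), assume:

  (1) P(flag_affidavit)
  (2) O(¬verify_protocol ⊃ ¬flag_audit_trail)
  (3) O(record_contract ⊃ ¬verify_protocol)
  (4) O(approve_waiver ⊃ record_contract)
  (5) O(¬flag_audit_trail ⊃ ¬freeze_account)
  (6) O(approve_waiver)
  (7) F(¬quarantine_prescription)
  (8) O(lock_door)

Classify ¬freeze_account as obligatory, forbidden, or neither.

Obligatory

Premise 6 gives O(approve_waiver).
From O(approve_waiver) and premise 4, O(approve_waiver ⊃ record_contract), we obtain O(record_contract).
Premise 3 is O(record_contract ⊃ ¬verify_protocol); since O(record_contract), deontic closure gives O(¬verify_protocol).
Applying K to premise 2 (O(¬verify_protocol ⊃ ¬flag_audit_trail)) and O(¬verify_protocol) yields O(¬flag_audit_trail).
Applying K to premise 5 (O(¬flag_audit_trail ⊃ ¬freeze_account)) and O(¬flag_audit_trail) yields O(¬freeze_account).
Premises 1, 7, 8 do not contribute to this derivation.
Hence ¬freeze_account is obligatory.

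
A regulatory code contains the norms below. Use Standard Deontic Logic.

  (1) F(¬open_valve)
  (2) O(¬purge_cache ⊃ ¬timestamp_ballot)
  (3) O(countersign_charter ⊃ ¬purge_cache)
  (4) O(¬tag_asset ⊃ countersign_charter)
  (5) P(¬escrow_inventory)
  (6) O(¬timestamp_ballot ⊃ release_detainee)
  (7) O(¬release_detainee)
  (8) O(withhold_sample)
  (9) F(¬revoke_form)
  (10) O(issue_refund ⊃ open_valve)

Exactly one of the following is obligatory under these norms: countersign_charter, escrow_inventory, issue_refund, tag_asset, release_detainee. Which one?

Premise 7 states O(¬release_detainee) outright.
The contrapositive of premise 6 (O(¬timestamp_ballot ⊃ release_detainee)) is O(¬release_detainee ⊃ timestamp_ballot), and O(¬release_detainee) is already established, so O(timestamp_ballot).
The contrapositive of premise 2 (O(¬purge_cache ⊃ ¬timestamp_ballot)) is O(timestamp_ballot ⊃ purge_cache), and O(timestamp_ballot) is already established, so O(purge_cache).
Premise 3, O(countersign_charter ⊃ ¬purge_cache), contraposes to O(purge_cache ⊃ ¬countersign_charter); with O(purge_cache) we get O(¬countersign_charter).
The contrapositive of premise 4 (O(¬tag_asset ⊃ countersign_charter)) is O(¬countersign_charter ⊃ tag_asset), and O(¬countersign_charter) is already established, so O(tag_asset).
So O(tag_asset) holds — tag_asset is obligatory. None of the other listed options is made obligatory by any chain of premises.

tag_asset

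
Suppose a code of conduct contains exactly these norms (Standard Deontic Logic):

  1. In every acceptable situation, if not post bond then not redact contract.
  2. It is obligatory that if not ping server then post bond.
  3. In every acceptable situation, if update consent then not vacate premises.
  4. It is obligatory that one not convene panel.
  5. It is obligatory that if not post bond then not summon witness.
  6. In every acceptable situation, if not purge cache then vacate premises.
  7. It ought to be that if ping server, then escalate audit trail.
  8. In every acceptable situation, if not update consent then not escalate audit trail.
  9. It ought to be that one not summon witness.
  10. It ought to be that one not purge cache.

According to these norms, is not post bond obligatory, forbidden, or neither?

Forbidden

Premise 10 states O(¬purge_cache) outright.
With premise 6, O(¬purge_cache → vacate_premises), the K-axiom yields O(vacate_premises).
Premise 3, O(update_consent → ¬vacate_premises), contraposes to O(vacate_premises → ¬update_consent); with O(vacate_premises) we get O(¬update_consent).
Applying K to premise 8 (O(¬update_consent → ¬escalate_audit_trail)) and O(¬update_consent) yields O(¬escalate_audit_trail).
The contrapositive of premise 7 (O(ping_server → escalate_audit_trail)) is O(¬escalate_audit_trail → ¬ping_server), and O(¬escalate_audit_trail) is already established, so O(¬ping_server).
With premise 2, O(¬ping_server → post_bond), the K-axiom yields O(post_bond).
Premises 1, 4, 5, 9 do not contribute to this derivation.
Thus O(post_bond), which is F(¬post_bond): ¬post_bond is forbidden.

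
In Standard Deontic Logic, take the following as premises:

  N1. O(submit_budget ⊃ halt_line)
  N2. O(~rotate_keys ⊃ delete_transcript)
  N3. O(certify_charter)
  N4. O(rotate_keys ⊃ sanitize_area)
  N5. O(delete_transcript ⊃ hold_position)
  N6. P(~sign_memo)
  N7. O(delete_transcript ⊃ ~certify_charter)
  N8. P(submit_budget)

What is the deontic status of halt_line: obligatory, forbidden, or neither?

Neither

Premise 1 is O(submit_budget ⊃ halt_line), but O(submit_budget) is not derivable from the premises (the permission P(submit_budget) asserts only ~O(~submit_budget), not O(submit_budget)), so it does not yield O(halt_line).
No premise or chain of K-axiom applications forces O(halt_line), and none forces O(~halt_line). So halt_line is neither obligatory nor forbidden under these norms.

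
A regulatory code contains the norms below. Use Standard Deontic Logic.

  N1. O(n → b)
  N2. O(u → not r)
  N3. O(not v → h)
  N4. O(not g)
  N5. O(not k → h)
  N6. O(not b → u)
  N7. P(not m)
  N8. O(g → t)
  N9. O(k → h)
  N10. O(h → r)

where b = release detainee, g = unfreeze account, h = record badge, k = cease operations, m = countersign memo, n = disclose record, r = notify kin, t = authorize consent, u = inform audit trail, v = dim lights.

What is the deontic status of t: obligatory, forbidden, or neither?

Neither

Premise 8 is O(g → t), but O(g) is not derivable from the premises, so it does not yield O(t).
No premise or chain of K-axiom applications forces O(t), and none forces O(not t). So t is neither obligatory nor forbidden under these norms.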